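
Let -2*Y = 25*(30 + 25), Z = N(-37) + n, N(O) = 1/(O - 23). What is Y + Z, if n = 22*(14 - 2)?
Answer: -25411/60 ≈ -423.52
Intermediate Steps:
N(O) = 1/(-23 + O)
n = 264 (n = 22*12 = 264)
Z = 15839/60 (Z = 1/(-23 - 37) + 264 = 1/(-60) + 264 = -1/60 + 264 = 15839/60 ≈ 263.98)
Y = -1375/2 (Y = -25*(30 + 25)/2 = -25*55/2 = -1/2*1375 = -1375/2 ≈ -687.50)
Y + Z = -1375/2 + 15839/60 = -25411/60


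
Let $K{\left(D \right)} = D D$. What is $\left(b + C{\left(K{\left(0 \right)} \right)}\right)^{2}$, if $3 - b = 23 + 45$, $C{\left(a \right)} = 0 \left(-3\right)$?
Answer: $4225$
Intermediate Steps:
$K{\left(D \right)} = D^{2}$
$C{\left(a \right)} = 0$
$b = -65$ ($b = 3 - \left(23 + 45\right) = 3 - 68 = -65$)
$\left(b + C{\left(K{\left(0 \right)} \right)}\right)^{2} = \left(-65 + 0\right)^{2} = \left(-65\right)^{2} = 4225$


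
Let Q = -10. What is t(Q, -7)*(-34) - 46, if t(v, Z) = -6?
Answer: 158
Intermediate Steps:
t(Q, -7)*(-34) - 46 = -6*(-34) - 46 = 204 - 46 = 158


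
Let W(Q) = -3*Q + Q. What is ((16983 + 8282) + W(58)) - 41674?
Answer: -16525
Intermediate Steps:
W(Q) = -2*Q
((16983 + 8282) + W(58)) - 41674 = ((16983 + 8282) - 2*58) - 41674 = (25265 - 116) - 41674 = 25149 - 41674 = -16525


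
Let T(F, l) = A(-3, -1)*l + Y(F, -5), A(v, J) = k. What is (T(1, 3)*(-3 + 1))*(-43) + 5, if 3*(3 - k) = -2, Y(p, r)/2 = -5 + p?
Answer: 263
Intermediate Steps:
Y(p, r) = -10 + 2*p (Y(p, r) = 2*(-5 + p) = -10 + 2*p)
k = 11/3 (k = 3 - 1/3*(-2) = 3 + 2/3 = 11/3 ≈ 3.6667)
A(v, J) = 11/3
T(F, l) = -10 + 2*F + 11*l/3 (T(F, l) = 11*l/3 + (-10 + 2*F) = -10 + 2*F + 11*l/3)
(T(1, 3)*(-3 + 1))*(-43) + 5 = ((-10 + 2*1 + (11/3)*3)*(-3 + 1))*(-43) + 5 = ((-10 + 2 + 11)*(-2))*(-43) + 5 = (3*(-2))*(-43) + 5 = -6*(-43) + 5 = 258 + 5 = 263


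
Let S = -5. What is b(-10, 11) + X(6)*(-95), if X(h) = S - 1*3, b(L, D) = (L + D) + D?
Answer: 772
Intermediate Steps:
b(L, D) = L + 2*D (b(L, D) = (D + L) + D = L + 2*D)
X(h) = -8 (X(h) = -5 - 1*3 = -5 - 3 = -8)
b(-10, 11) + X(6)*(-95) = (-10 + 2*11) - 8*(-95) = (-10 + 22) + 760 = 12 + 760 = 772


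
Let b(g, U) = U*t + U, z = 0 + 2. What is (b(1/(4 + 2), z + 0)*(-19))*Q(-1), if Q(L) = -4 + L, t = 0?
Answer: 190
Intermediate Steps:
z = 2
b(g, U) = U (b(g, U) = U*0 + U = 0 + U = U)
(b(1/(4 + 2), z + 0)*(-19))*Q(-1) = ((2 + 0)*(-19))*(-4 - 1) = (2*(-19))*(-5) = -38*(-5) = 190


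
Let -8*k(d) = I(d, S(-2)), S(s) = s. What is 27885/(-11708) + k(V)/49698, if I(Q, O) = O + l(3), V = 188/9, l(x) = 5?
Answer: -923888747/387909456 ≈ -2.3817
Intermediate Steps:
V = 188/9 (V = 188*(1/9) = 188/9 ≈ 20.889)
I(Q, O) = 5 + O (I(Q, O) = O + 5 = 5 + O)
k(d) = -3/8 (k(d) = -(5 - 2)/8 = -1/8*3 = -3/8)
27885/(-11708) + k(V)/49698 = 27885/(-11708) - 3/8/49698 = 27885*(-1/11708) - 3/8*1/49698 = -27885/11708 - 1/132528 = -923888747/387909456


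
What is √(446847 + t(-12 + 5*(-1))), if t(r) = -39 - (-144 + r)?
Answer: √446969 ≈ 668.56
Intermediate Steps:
t(r) = 105 - r (t(r) = -39 + (144 - r) = 105 - r)
√(446847 + t(-12 + 5*(-1))) = √(446847 + (105 - (-12 + 5*(-1)))) = √(446847 + (105 - (-12 - 5))) = √(446847 + (105 - 1*(-17))) = √(446847 + (105 + 17)) = √(446847 + 122) = √446969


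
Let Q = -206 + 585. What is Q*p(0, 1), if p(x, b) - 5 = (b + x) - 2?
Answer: 1516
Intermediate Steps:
p(x, b) = 3 + b + x (p(x, b) = 5 + ((b + x) - 2) = 5 + (-2 + b + x) = 3 + b + x)
Q = 379
Q*p(0, 1) = 379*(3 + 1 + 0) = 379*4 = 1516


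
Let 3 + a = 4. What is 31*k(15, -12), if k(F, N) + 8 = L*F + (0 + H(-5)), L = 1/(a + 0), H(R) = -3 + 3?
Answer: 217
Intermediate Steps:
a = 1 (a = -3 + 4 = 1)
H(R) = 0
L = 1 (L = 1/(1 + 0) = 1/1 = 1)
k(F, N) = -8 + F (k(F, N) = -8 + (1*F + (0 + 0)) = -8 + (F + 0) = -8 + F)
31*k(15, -12) = 31*(-8 + 15) = 31*7 = 217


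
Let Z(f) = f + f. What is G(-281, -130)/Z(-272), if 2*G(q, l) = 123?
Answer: -123/1088 ≈ -0.11305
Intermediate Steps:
G(q, l) = 123/2 (G(q, l) = (½)*123 = 123/2)
Z(f) = 2*f
G(-281, -130)/Z(-272) = 123/(2*((2*(-272)))) = (123/2)/(-544) = (123/2)*(-1/544) = -123/1088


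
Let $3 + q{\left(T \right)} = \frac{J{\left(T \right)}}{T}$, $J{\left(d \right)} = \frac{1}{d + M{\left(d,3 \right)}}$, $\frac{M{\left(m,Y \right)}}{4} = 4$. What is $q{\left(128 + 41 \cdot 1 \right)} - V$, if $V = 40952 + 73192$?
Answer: $- \frac{3568805954}{31265} \approx -1.1415 \cdot 10^{5}$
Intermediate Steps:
$M{\left(m,Y \right)} = 16$ ($M{\left(m,Y \right)} = 4 \cdot 4 = 16$)
$J{\left(d \right)} = \frac{1}{16 + d}$ ($J{\left(d \right)} = \frac{1}{d + 16} = \frac{1}{16 + d}$)
$V = 114144$
$q{\left(T \right)} = -3 + \frac{1}{T \left(16 + T\right)}$ ($q{\left(T \right)} = -3 + \frac{1}{\left(16 + T\right) T} = -3 + \frac{1}{T \left(16 + T\right)}$)
$q{\left(128 + 41 \cdot 1 \right)} - V = \left(-3 + \frac{1}{\left(128 + 41 \cdot 1\right) \left(16 + \left(128 + 41 \cdot 1\right)\right)}\right) - 114144 = \left(-3 + \frac{1}{\left(128 + 41\right) \left(16 + \left(128 + 41\right)\right)}\right) - 114144 = \left(-3 + \frac{1}{169 \left(16 + 169\right)}\right) - 114144 = \left(-3 + \frac{1}{169 \cdot 185}\right) - 114144 = \left(-3 + \frac{1}{169} \cdot \frac{1}{185}\right) - 114144 = \left(-3 + \frac{1}{31265}\right) - 114144 = - \frac{93794}{31265} - 114144 = - \frac{3568805954}{31265}$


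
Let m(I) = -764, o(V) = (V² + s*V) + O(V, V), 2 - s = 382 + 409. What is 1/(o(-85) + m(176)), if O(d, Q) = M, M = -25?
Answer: 1/73501 ≈ 1.3605e-5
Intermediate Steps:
O(d, Q) = -25
s = -789 (s = 2 - (382 + 409) = 2 - 1*791 = 2 - 791 = -789)
o(V) = -25 + V² - 789*V (o(V) = (V² - 789*V) - 25 = -25 + V² - 789*V)
1/(o(-85) + m(176)) = 1/((-25 + (-85)² - 789*(-85)) - 764) = 1/((-25 + 7225 + 67065) - 764) = 1/(74265 - 764) = 1/73501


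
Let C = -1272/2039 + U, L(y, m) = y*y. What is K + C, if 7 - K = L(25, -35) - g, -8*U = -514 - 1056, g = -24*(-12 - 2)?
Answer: -704465/8156 ≈ -86.374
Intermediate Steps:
g = 336 (g = -24*(-14) = 336)
L(y, m) = y**2
U = 785/4 (U = -(-514 - 1056)/8 = -1/8*(-1570) = 785/4 ≈ 196.25)
C = 1595527/8156 (C = -1272/2039 + 785/4 = 1595527/8156 ≈ 195.63)
K = -282 (K = 7 - (25**2 - 1*336) = 7 - (625 - 336) = 7 - 1*289 = 7 - 289 = -282)
K + C = -282 + 1595527/8156 = -704465/8156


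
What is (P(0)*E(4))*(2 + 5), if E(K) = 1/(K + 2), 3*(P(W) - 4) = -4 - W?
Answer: 28/9 ≈ 3.1111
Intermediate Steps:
P(W) = 8/3 - W/3 (P(W) = 4 + (-4 - W)/3 = 4 + (-4/3 - W/3) = 8/3 - W/3)
E(K) = 1/(2 + K)
(P(0)*E(4))*(2 + 5) = ((8/3 - 1/3*0)/(2 + 4))*(2 + 5) = ((8/3 + 0)/6)*7 = ((8/3)*(1/6))*7 = (4/9)*7 = 28/9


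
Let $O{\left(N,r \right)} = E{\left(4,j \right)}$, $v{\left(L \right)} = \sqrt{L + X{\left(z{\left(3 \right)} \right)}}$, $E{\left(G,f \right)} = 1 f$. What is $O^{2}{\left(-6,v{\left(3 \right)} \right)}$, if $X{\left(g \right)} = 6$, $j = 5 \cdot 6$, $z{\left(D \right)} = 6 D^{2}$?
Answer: $900$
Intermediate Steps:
$j = 30$
$E{\left(G,f \right)} = f$
$v{\left(L \right)} = \sqrt{6 + L}$ ($v{\left(L \right)} = \sqrt{L + 6} = \sqrt{6 + L}$)
$O{\left(N,r \right)} = 30$
$O^{2}{\left(-6,v{\left(3 \right)} \right)} = 30^{2} = 900$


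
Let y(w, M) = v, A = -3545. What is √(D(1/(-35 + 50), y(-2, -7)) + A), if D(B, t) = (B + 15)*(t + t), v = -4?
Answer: I*√824745/15 ≈ 60.544*I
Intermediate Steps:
y(w, M) = -4
D(B, t) = 2*t*(15 + B) (D(B, t) = (15 + B)*(2*t) = 2*t*(15 + B))
√(D(1/(-35 + 50), y(-2, -7)) + A) = √(2*(-4)*(15 + 1/(-35 + 50)) - 3545) = √(2*(-4)*(15 + 1/15) - 3545) = √(2*(-4)*(226/15) - 3545) = √(-1808/15 - 3545) = √(-54983/15) = I*√824745/15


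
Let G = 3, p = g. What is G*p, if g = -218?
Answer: -654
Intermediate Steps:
p = -218
G*p = 3*(-218) = -654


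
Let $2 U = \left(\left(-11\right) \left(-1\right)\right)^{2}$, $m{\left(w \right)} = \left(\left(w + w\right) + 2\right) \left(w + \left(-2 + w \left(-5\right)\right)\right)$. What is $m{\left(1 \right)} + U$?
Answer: $\frac{73}{2} \approx 36.5$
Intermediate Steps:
$m{\left(w \right)} = \left(-2 - 4 w\right) \left(2 + 2 w\right)$ ($m{\left(w \right)} = \left(2 w + 2\right) \left(w - \left(2 + 5 w\right)\right) = \left(2 + 2 w\right) \left(-2 - 4 w\right) = \left(-2 - 4 w\right) \left(2 + 2 w\right)$)
$U = \frac{121}{2}$ ($U = \frac{\left(\left(-11\right) \left(-1\right)\right)^{2}}{2} = \frac{11^{2}}{2} = \frac{1}{2} \cdot 121 = \frac{121}{2} \approx 60.5$)
$m{\left(1 \right)} + U = \left(-4 - 12 - 8 \cdot 1^{2}\right) + \frac{121}{2} = \left(-4 - 12 - 8\right) + \frac{121}{2} = -24 + \frac{121}{2} = \frac{73}{2}$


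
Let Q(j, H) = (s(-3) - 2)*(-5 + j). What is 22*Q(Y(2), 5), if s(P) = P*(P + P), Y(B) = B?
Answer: -1056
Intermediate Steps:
s(P) = 2*P² (s(P) = P*(2*P) = 2*P²)
Q(j, H) = -80 + 16*j (Q(j, H) = (2*(-3)² - 2)*(-5 + j) = (2*9 - 2)*(-5 + j) = (18 - 2)*(-5 + j) = 16*(-5 + j) = -80 + 16*j)
22*Q(Y(2), 5) = 22*(-80 + 16*2) = 22*(-80 + 32) = 22*(-48) = -1056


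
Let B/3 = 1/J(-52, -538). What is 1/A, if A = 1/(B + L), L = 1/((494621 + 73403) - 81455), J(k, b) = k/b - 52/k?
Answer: 392661478/143537855 ≈ 2.7356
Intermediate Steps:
J(k, b) = -52/k + k/b
L = 1/486569 (L = 1/(568024 - 81455) = 1/486569 ≈ 2.0552e-6)
B = 807/295 (B = 3/(-52/(-52) - 52/(-538)) = 3/(-52*(-1/52) - 52*(-1/538)) = 3/(1 + 26/269) = 3/(295/269) = 3*(269/295) = 807/295 ≈ 2.7356)
A = 143537855/392661478 (A = 1/(807/295 + 1/486569) = 1/(392661478/143537855) = 143537855/392661478 ≈ 0.36555)
1/A = 1/(143537855/392661478) = 392661478/143537855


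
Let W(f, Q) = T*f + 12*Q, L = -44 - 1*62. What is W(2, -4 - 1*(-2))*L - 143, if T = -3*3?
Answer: 4309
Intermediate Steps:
L = -106 (L = -44 - 62 = -106)
T = -9
W(f, Q) = -9*f + 12*Q
W(2, -4 - 1*(-2))*L - 143 = (-9*2 + 12*(-4 - 1*(-2)))*(-106) - 143 = (-18 + 12*(-4 + 2))*(-106) - 143 = (-18 + 12*(-2))*(-106) - 143 = (-18 - 24)*(-106) - 143 = -42*(-106) - 143 = 4452 - 143 = 4309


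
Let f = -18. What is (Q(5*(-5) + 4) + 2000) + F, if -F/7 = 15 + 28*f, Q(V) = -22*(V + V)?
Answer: 6347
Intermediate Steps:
Q(V) = -44*V
F = 3423 (F = -7*(15 + 28*(-18)) = -7*(15 - 504) = -7*(-489) = 3423)
(Q(5*(-5) + 4) + 2000) + F = (-44*(5*(-5) + 4) + 2000) + 3423 = (-44*(-25 + 4) + 2000) + 3423 = (-44*(-21) + 2000) + 3423 = (924 + 2000) + 3423 = 2924 + 3423 = 6347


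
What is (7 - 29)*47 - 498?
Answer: -1532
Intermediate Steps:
(7 - 29)*47 - 498 = -22*47 - 498 = -1034 - 498 = -1532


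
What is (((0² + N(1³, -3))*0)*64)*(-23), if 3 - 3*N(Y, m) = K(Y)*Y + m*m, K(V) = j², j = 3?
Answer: 0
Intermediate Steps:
K(V) = 9 (K(V) = 3² = 9)
N(Y, m) = 1 - 3*Y - m²/3 (N(Y, m) = 1 - (9*Y + m*m)/3 = 1 - (9*Y + m²)/3 = 1 - (m² + 9*Y)/3 = 1 + (-3*Y - m²/3) = 1 - 3*Y - m²/3)
(((0² + N(1³, -3))*0)*64)*(-23) = (((0² + (1 - 3*1³ - ⅓*(-3)²))*0)*64)*(-23) = (((0 + (1 - 3*1 - ⅓*9))*0)*64)*(-23) = (((0 + (1 - 3 - 3))*0)*64)*(-23) = (((0 - 5)*0)*64)*(-23) = (-5*0*64)*(-23) = (0*64)*(-23) = 0*(-23) = 0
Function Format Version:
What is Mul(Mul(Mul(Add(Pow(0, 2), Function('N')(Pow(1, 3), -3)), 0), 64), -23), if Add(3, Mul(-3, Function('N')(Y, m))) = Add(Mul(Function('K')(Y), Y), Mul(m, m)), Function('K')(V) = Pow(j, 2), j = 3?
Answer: 0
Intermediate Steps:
Function('K')(V) = 9 (Function('K')(V) = Pow(3, 2) = 9)
Function('N')(Y, m) = Add(1, Mul(-3, Y), Mul(Rational(-1, 3), Pow(m, 2))) (Function('N')(Y, m) = Add(1, Mul(Rational(-1, 3), Add(Mul(9, Y), Mul(m, m)))) = Add(1, Mul(Rational(-1, 3), Add(Mul(9, Y), Pow(m, 2)))) = Add(1, Mul(Rational(-1, 3), Add(Pow(m, 2), Mul(9, Y)))) = Add(1, Add(Mul(-3, Y), Mul(Rational(-1, 3), Pow(m, 2)))) = Add(1, Mul(-3, Y), Mul(Rational(-1, 3), Pow(m, 2))))
Mul(Mul(Mul(Add(Pow(0, 2), Function('N')(Pow(1, 3), -3)), 0), 64), -23) = Mul(Mul(Mul(Add(Pow(0, 2), Add(1, Mul(-3, Pow(1, 3)), Mul(Rational(-1, 3), Pow(-3, 2)))), 0), 64), -23) = Mul(Mul(Mul(Add(0, Add(1, Mul(-3, 1), Mul(Rational(-1, 3), 9))), 0), 64), -23) = Mul(Mul(Mul(Add(0, Add(1, -3, -3)), 0), 64), -23) = Mul(Mul(Mul(Add(0, -5), 0), 64), -23) = Mul(Mul(Mul(-5, 0), 64), -23) = Mul(Mul(0, 64), -23) = Mul(0, -23) = 0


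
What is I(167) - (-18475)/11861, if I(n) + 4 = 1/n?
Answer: -4825962/1980787 ≈ -2.4364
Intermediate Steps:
I(n) = -4 + 1/n
I(167) - (-18475)/11861 = (-4 + 1/167) - (-18475)/11861 = -667/167 - 1*(-18475/11861) = -667/167 + 18475/11861 = -4825962/1980787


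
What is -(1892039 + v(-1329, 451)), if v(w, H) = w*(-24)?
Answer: -1923935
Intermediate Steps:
v(w, H) = -24*w
-(1892039 + v(-1329, 451)) = -(1892039 - 24*(-1329)) = -(1892039 + 31896) = -1*1923935 = -1923935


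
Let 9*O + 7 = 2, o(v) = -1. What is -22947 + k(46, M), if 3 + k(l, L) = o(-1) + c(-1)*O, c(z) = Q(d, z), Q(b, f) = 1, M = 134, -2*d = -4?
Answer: -206564/9 ≈ -22952.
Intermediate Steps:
d = 2 (d = -½*(-4) = 2)
O = -5/9 (O = -7/9 + (⅑)*2 = -7/9 + 2/9 = -5/9 ≈ -0.55556)
c(z) = 1
k(l, L) = -41/9 (k(l, L) = -3 + (-1 + 1*(-5/9)) = -3 + (-1 - 5/9) = -3 - 14/9 = -41/9)
-22947 + k(46, M) = -22947 - 41/9 = -206564/9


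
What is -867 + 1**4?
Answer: -866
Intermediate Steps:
-867 + 1**4 = -867 + 1 = -866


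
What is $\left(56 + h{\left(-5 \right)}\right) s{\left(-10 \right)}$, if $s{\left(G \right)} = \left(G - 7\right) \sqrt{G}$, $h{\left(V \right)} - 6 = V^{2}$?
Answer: $- 1479 i \sqrt{10} \approx - 4677.0 i$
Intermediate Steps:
$h{\left(V \right)} = 6 + V^{2}$
$s{\left(G \right)} = \sqrt{G} \left(-7 + G\right)$ ($s{\left(G \right)} = \left(-7 + G\right) \sqrt{G} = \sqrt{G} \left(-7 + G\right)$)
$\left(56 + h{\left(-5 \right)}\right) s{\left(-10 \right)} = \left(56 + \left(6 + \left(-5\right)^{2}\right)\right) \sqrt{-10} \left(-7 - 10\right) = \left(56 + \left(6 + 25\right)\right) i \sqrt{10} \left(-17\right) = \left(56 + 31\right) \left(- 17 i \sqrt{10}\right) = 87 \left(- 17 i \sqrt{10}\right) = - 1479 i \sqrt{10}$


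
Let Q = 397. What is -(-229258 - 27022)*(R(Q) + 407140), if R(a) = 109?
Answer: 104369773720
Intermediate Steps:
-(-229258 - 27022)*(R(Q) + 407140) = -(-229258 - 27022)*(109 + 407140) = -(-256280)*407249 = -1*(-104369773720) = 104369773720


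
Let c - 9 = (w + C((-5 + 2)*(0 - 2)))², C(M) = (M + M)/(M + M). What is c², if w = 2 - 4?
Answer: 100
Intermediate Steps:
w = -2
C(M) = 1 (C(M) = (2*M)/((2*M)) = (2*M)*(1/(2*M)) = 1)
c = 10 (c = 9 + (-2 + 1)² = 9 + (-1)² = 9 + 1 = 10)
c² = 10² = 100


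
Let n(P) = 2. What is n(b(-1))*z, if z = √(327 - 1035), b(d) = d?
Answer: 4*I*√177 ≈ 53.217*I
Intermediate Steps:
z = 2*I*√177 (z = √(-708) = 2*I*√177 ≈ 26.608*I)
n(b(-1))*z = 2*(2*I*√177) = 4*I*√177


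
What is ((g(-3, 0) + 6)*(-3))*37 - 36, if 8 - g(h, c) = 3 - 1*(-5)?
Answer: -702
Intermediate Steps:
g(h, c) = 0 (g(h, c) = 8 - (3 - 1*(-5)) = 8 - (3 + 5) = 8 - 1*8 = 8 - 8 = 0)
((g(-3, 0) + 6)*(-3))*37 - 36 = ((0 + 6)*(-3))*37 - 36 = (6*(-3))*37 - 36 = -18*37 - 36 = -666 - 36 = -702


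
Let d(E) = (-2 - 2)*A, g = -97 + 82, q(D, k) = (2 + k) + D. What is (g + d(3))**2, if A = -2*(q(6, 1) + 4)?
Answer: 7921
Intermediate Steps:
q(D, k) = 2 + D + k
g = -15
A = -26 (A = -2*((2 + 6 + 1) + 4) = -2*(9 + 4) = -2*13 = -26)
d(E) = 104 (d(E) = (-2 - 2)*(-26) = -4*(-26) = 104)
(g + d(3))**2 = (-15 + 104)**2 = 89**2 = 7921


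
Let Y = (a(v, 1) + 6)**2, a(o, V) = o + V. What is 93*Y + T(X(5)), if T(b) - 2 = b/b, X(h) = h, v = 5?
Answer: 13395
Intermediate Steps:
a(o, V) = V + o
T(b) = 3 (T(b) = 2 + b/b = 2 + 1 = 3)
Y = 144 (Y = ((1 + 5) + 6)**2 = (6 + 6)**2 = 12**2 = 144)
93*Y + T(X(5)) = 93*144 + 3 = 13392 + 3 = 13395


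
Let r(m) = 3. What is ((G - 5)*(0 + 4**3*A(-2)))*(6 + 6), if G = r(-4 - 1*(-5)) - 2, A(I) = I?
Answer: 6144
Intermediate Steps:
G = 1 (G = 3 - 2 = 1)
((G - 5)*(0 + 4**3*A(-2)))*(6 + 6) = ((1 - 5)*(0 + 4**3*(-2)))*(6 + 6) = -4*(0 + 64*(-2))*12 = -4*(0 - 128)*12 = -4*(-128)*12 = 512*12 = 6144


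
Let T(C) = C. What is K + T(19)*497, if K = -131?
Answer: 9312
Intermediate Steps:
K + T(19)*497 = -131 + 19*497 = -131 + 9443 = 9312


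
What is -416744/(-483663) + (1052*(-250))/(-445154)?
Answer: 156359313788/107652259551 ≈ 1.4524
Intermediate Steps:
-416744/(-483663) + (1052*(-250))/(-445154) = -416744*(-1/483663) - 263000*(-1/445154) = 416744/483663 + 131500/222577 = 156359313788/107652259551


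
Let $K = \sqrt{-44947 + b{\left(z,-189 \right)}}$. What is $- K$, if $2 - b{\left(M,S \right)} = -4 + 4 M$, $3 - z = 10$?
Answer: $- i \sqrt{44913} \approx - 211.93 i$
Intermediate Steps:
$z = -7$ ($z = 3 - 10 = -7$)
$b{\left(M,S \right)} = 6 - 4 M$ ($b{\left(M,S \right)} = 2 - \left(-4 + 4 M\right) = 6 - 4 M$)
$K = i \sqrt{44913}$ ($K = \sqrt{-44947 + \left(6 - -28\right)} = \sqrt{-44947 + \left(6 + 28\right)} = \sqrt{-44947 + 34} = \sqrt{-44913} = i \sqrt{44913} \approx 211.93 i$)
$- K = - i \sqrt{44913}$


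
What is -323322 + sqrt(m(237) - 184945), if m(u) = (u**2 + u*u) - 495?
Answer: -323322 + I*sqrt(73102) ≈ -3.2332e+5 + 270.37*I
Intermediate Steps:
m(u) = -495 + 2*u**2 (m(u) = (u**2 + u**2) - 495 = 2*u**2 - 495 = -495 + 2*u**2)
-323322 + sqrt(m(237) - 184945) = -323322 + sqrt((-495 + 2*237**2) - 184945) = -323322 + sqrt((-495 + 2*56169) - 184945) = -323322 + sqrt((-495 + 112338) - 184945) = -323322 + sqrt(111843 - 184945) = -323322 + sqrt(-73102) = -323322 + I*sqrt(73102)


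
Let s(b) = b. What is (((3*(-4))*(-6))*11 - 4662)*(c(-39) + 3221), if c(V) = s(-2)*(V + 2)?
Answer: -12751650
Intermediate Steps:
c(V) = -4 - 2*V (c(V) = -2*(V + 2) = -2*(2 + V) = -4 - 2*V)
(((3*(-4))*(-6))*11 - 4662)*(c(-39) + 3221) = (((3*(-4))*(-6))*11 - 4662)*((-4 - 2*(-39)) + 3221) = (-12*(-6)*11 - 4662)*((-4 + 78) + 3221) = (72*11 - 4662)*(74 + 3221) = (792 - 4662)*3295 = -3870*3295 = -12751650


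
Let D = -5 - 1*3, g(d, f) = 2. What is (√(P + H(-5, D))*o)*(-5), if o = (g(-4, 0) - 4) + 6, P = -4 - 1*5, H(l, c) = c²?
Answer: -20*√55 ≈ -148.32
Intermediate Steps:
D = -8 (D = -5 - 3 = -8)
P = -9 (P = -4 - 5 = -9)
o = 4 (o = (2 - 4) + 6 = -2 + 6 = 4)
(√(P + H(-5, D))*o)*(-5) = (√(-9 + (-8)²)*4)*(-5) = (√(-9 + 64)*4)*(-5) = (√55*4)*(-5) = (4*√55)*(-5) = -20*√55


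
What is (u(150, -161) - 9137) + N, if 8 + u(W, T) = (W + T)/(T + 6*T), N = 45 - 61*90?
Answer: -16442919/1127 ≈ -14590.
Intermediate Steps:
N = -5445 (N = 45 - 5490 = -5445)
u(W, T) = -8 + (T + W)/(7*T) (u(W, T) = -8 + (W + T)/(T + 6*T) = -8 + (T + W)/((7*T)) = -8 + (T + W)*(1/(7*T)) = -8 + (T + W)/(7*T))
(u(150, -161) - 9137) + N = ((⅐)*(150 - 55*(-161))/(-161) - 9137) - 5445 = ((⅐)*(-1/161)*(150 + 8855) - 9137) - 5445 = ((⅐)*(-1/161)*9005 - 9137) - 5445 = (-9005/1127 - 9137) - 5445 = -10306404/1127 - 5445 = -16442919/1127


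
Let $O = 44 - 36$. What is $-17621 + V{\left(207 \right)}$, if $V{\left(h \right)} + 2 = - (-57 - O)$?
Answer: $-17558$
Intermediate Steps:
$O = 8$
$V{\left(h \right)} = 63$ ($V{\left(h \right)} = -2 - \left(-57 - 8\right) = -2 - -65 = -2 + 65 = 63$)
$-17621 + V{\left(207 \right)} = -17621 + 63 = -17558$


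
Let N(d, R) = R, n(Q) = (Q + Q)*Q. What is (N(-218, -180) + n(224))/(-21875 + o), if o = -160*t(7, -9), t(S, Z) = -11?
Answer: -100172/20115 ≈ -4.9800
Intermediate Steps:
n(Q) = 2*Q² (n(Q) = (2*Q)*Q = 2*Q²)
o = 1760 (o = -160*(-11) = 1760)
(N(-218, -180) + n(224))/(-21875 + o) = (-180 + 2*224²)/(-21875 + 1760) = (-180 + 2*50176)/(-20115) = (-180 + 100352)*(-1/20115) = 100172*(-1/20115) = -100172/20115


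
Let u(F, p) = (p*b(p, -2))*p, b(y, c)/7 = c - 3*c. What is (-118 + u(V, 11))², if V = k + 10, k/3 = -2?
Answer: 10692900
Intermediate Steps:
k = -6 (k = 3*(-2) = -6)
b(y, c) = -14*c (b(y, c) = 7*(c - 3*c) = 7*(-2*c) = -14*c)
V = 4 (V = -6 + 10 = 4)
u(F, p) = 28*p² (u(F, p) = (p*(-14*(-2)))*p = (p*28)*p = (28*p)*p = 28*p²)
(-118 + u(V, 11))² = (-118 + 28*11²)² = (-118 + 28*121)² = (-118 + 3388)² = 3270² = 10692900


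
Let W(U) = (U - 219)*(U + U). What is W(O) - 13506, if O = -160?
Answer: 107774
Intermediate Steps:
W(U) = 2*U*(-219 + U) (W(U) = (-219 + U)*(2*U) = 2*U*(-219 + U))
W(O) - 13506 = 2*(-160)*(-219 - 160) - 13506 = 2*(-160)*(-379) - 13506 = 121280 - 13506 = 107774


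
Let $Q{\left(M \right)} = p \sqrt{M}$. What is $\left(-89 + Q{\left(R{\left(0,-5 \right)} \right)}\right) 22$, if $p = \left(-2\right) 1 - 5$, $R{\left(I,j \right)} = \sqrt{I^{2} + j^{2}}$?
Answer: $-1958 - 154 \sqrt{5} \approx -2302.4$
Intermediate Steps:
$p = -7$ ($p = -2 - 5 = -7$)
$Q{\left(M \right)} = - 7 \sqrt{M}$
$\left(-89 + Q{\left(R{\left(0,-5 \right)} \right)}\right) 22 = \left(-89 - 7 \sqrt{\sqrt{0^{2} + \left(-5\right)^{2}}}\right) 22 = \left(-89 - 7 \sqrt{\sqrt{0 + 25}}\right) 22 = \left(-89 - 7 \sqrt{\sqrt{25}}\right) 22 = \left(-89 - 7 \sqrt{5}\right) 22 = -1958 - 154 \sqrt{5}$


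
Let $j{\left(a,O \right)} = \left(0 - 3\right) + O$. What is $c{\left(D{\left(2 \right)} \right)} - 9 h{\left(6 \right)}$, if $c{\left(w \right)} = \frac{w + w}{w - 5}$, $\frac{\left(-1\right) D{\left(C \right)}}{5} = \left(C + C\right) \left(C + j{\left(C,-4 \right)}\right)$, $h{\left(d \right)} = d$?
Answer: $- \frac{986}{19} \approx -51.895$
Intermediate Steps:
$j{\left(a,O \right)} = -3 + O$
$D{\left(C \right)} = - 10 C \left(-7 + C\right)$ ($D{\left(C \right)} = - 5 \left(C + C\right) \left(C - 7\right) = - 5 \cdot 2 C \left(C - 7\right) = - 5 \cdot 2 C \left(-7 + C\right) = - 10 C \left(-7 + C\right)$)
$c{\left(w \right)} = \frac{2 w}{-5 + w}$
$c{\left(D{\left(2 \right)} \right)} - 9 h{\left(6 \right)} = \frac{2 \cdot 10 \cdot 2 \left(7 - 2\right)}{-5 + 10 \cdot 2 \left(7 - 2\right)} - 54 = \frac{2 \cdot 10 \cdot 2 \cdot 5}{-5 + 10 \cdot 2 \cdot 5} - 54 = 2 \cdot 100 \frac{1}{-5 + 100} - 54 = 2 \cdot 100 \cdot \frac{1}{95} - 54 = \frac{40}{19} - 54 = - \frac{986}{19}$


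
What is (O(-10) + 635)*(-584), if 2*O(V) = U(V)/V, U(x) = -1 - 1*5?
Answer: -1855076/5 ≈ -3.7102e+5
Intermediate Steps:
U(x) = -6 (U(x) = -1 - 5 = -6)
O(V) = -3/V (O(V) = (-6/V)/2 = -3/V)
(O(-10) + 635)*(-584) = (-3/(-10) + 635)*(-584) = (-3*(-⅒) + 635)*(-584) = (3/10 + 635)*(-584) = (6353/10)*(-584) = -1855076/5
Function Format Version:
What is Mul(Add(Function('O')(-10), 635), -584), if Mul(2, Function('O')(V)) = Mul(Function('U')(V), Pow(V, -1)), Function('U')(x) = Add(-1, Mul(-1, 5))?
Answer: Rational(-1855076, 5) ≈ -3.7102e+5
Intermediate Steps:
Function('U')(x) = -6 (Function('U')(x) = Add(-1, -5) = -6)
Function('O')(V) = Mul(-3, Pow(V, -1)) (Function('O')(V) = Mul(Rational(1, 2), Mul(-6, Pow(V, -1))) = Mul(-3, Pow(V, -1)))
Mul(Add(Function('O')(-10), 635), -584) = Mul(Add(Mul(-3, Pow(-10, -1)), 635), -584) = Mul(Add(Mul(-3, Rational(-1, 10)), 635), -584) = Mul(Add(Rational(3, 10), 635), -584) = Mul(Rational(6353, 10), -584) = Rational(-1855076, 5)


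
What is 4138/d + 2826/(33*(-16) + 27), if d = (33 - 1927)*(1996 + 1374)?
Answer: -3006634903/532962130 ≈ -5.6414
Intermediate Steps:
d = -6382780 (d = -1894*3370 = -6382780)
4138/d + 2826/(33*(-16) + 27) = 4138/(-6382780) + 2826/(33*(-16) + 27) = 4138*(-1/6382780) + 2826/(-528 + 27) = -2069/3191390 + 2826/(-501) = -2069/3191390 + 2826*(-1/501) = -2069/3191390 - 942/167 = -3006634903/532962130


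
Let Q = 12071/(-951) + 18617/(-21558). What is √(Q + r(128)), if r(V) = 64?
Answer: √261756747718486/2277962 ≈ 7.1024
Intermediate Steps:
Q = -30881265/2277962 (Q = 12071*(-1/951) + 18617*(-1/21558) = -12071/951 - 18617/21558 = -30881265/2277962 ≈ -13.557)
√(Q + r(128)) = √(-30881265/2277962 + 64) = √(114908303/2277962) = √261756747718486/2277962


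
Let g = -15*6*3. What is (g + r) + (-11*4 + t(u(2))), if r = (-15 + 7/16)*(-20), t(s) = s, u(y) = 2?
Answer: -83/4 ≈ -20.750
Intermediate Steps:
r = 1165/4 (r = (-15 + 7*(1/16))*(-20) = (-15 + 7/16)*(-20) = -233/16*(-20) = 1165/4 ≈ 291.25)
g = -270 (g = -90*3 = -270)
(g + r) + (-11*4 + t(u(2))) = (-270 + 1165/4) + (-11*4 + 2) = 85/4 + (-44 + 2) = 85/4 - 42 = -83/4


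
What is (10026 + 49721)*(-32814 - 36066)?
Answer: -4115373360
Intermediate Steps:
(10026 + 49721)*(-32814 - 36066) = 59747*(-68880) = -4115373360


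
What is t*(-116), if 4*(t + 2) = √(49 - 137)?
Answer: 232 - 58*I*√22 ≈ 232.0 - 272.04*I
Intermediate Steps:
t = -2 + I*√22/2 (t = -2 + √(49 - 137)/4 = -2 + √(-88)/4 = -2 + (2*I*√22)/4 = -2 + I*√22/2 ≈ -2.0 + 2.3452*I)
t*(-116) = (-2 + I*√22/2)*(-116) = 232 - 58*I*√22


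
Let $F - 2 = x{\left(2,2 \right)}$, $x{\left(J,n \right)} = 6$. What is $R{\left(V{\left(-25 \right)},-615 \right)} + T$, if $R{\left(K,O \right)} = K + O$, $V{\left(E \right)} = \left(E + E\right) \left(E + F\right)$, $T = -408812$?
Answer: $-408577$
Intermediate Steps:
$F = 8$ ($F = 2 + 6 = 8$)
$V{\left(E \right)} = 2 E \left(8 + E\right)$ ($V{\left(E \right)} = \left(E + E\right) \left(E + 8\right) = 2 E \left(8 + E\right)$)
$R{\left(V{\left(-25 \right)},-615 \right)} + T = \left(2 \left(-25\right) \left(8 - 25\right) - 615\right) - 408812 = \left(2 \left(-25\right) \left(-17\right) - 615\right) - 408812 = \left(850 - 615\right) - 408812 = 235 - 408812 = -408577$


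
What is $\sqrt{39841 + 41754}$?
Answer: $\sqrt{81595} \approx 285.65$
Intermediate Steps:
$\sqrt{39841 + 41754} = \sqrt{81595}$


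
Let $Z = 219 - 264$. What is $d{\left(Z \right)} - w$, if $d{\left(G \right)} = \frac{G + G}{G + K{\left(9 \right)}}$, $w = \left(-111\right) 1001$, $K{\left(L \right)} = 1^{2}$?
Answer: $\frac{2444487}{22} \approx 1.1111 \cdot 10^{5}$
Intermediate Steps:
$K{\left(L \right)} = 1$
$Z = -45$ ($Z = 219 - 264 = -45$)
$w = -111111$
$d{\left(G \right)} = \frac{2 G}{1 + G}$ ($d{\left(G \right)} = \frac{G + G}{G + 1} = \frac{2 G}{1 + G}$)
$d{\left(Z \right)} - w = 2 \left(-45\right) \frac{1}{1 - 45} - -111111 = 2 \left(-45\right) \frac{1}{-44} + 111111 = 2 \left(-45\right) \left(- \frac{1}{44}\right) + 111111 = \frac{45}{22} + 111111 = \frac{2444487}{22}$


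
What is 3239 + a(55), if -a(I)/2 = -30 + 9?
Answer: 3281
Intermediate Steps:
a(I) = 42 (a(I) = -2*(-30 + 9) = -2*(-21) = 42)
3239 + a(55) = 3239 + 42 = 3281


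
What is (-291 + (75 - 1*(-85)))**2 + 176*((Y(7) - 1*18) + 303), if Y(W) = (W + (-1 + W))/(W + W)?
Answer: 472391/7 ≈ 67484.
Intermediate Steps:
Y(W) = (-1 + 2*W)/(2*W) (Y(W) = (-1 + 2*W)/((2*W)) = (-1 + 2*W)*(1/(2*W)) = (-1 + 2*W)/(2*W))
(-291 + (75 - 1*(-85)))**2 + 176*((Y(7) - 1*18) + 303) = (-291 + (75 - 1*(-85)))**2 + 176*(((-1/2 + 7)/7 - 1*18) + 303) = (-291 + (75 + 85))**2 + 176*(((1/7)*(13/2) - 18) + 303) = (-291 + 160)**2 + 176*((13/14 - 18) + 303) = (-131)**2 + 176*(-239/14 + 303) = 17161 + 176*(4003/14) = 17161 + 352264/7 = 472391/7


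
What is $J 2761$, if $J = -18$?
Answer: $-49698$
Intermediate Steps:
$J 2761 = \left(-18\right) 2761 = -49698$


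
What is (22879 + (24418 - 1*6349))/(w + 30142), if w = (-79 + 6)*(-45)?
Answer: 40948/33427 ≈ 1.2250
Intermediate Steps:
w = 3285 (w = -73*(-45) = 3285)
(22879 + (24418 - 1*6349))/(w + 30142) = (22879 + (24418 - 1*6349))/(3285 + 30142) = (22879 + (24418 - 6349))/33427 = (22879 + 18069)*(1/33427) = 40948*(1/33427) = 40948/33427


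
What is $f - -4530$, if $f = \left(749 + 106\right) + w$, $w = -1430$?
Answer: $3955$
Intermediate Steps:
$f = -575$ ($f = \left(749 + 106\right) - 1430 = 855 - 1430 = -575$)
$f - -4530 = -575 - -4530 = -575 + 4530 = 3955$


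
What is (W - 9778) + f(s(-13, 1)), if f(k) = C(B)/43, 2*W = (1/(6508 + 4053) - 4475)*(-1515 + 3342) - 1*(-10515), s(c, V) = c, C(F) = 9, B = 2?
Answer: -3716935633859/908246 ≈ -4.0924e+6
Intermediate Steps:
W = -86233837083/21122 (W = ((1/(6508 + 4053) - 4475)*(-1515 + 3342) - 1*(-10515))/2 = ((1/10561 - 4475)*1827 + 10515)/2 = (-47260474/10561*1827 + 10515)/2 = (-86344885998/10561 + 10515)/2 = (½)*(-86233837083/10561) = -86233837083/21122 ≈ -4.0827e+6)
f(k) = 9/43
(W - 9778) + f(s(-13, 1)) = (-86233837083/21122 - 9778) + 9/43 = -86440367999/21122 + 9/43 = -3716935633859/908246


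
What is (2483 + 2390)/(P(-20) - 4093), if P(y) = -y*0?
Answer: -4873/4093 ≈ -1.1906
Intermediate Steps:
P(y) = 0
(2483 + 2390)/(P(-20) - 4093) = (2483 + 2390)/(0 - 4093) = 4873/(-4093) = 4873*(-1/4093) = -4873/4093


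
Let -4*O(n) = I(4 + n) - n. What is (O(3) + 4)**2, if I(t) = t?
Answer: 9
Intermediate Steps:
O(n) = -1 (O(n) = -((4 + n) - n)/4 = -1/4*4 = -1)
(O(3) + 4)**2 = (-1 + 4)**2 = 3**2 = 9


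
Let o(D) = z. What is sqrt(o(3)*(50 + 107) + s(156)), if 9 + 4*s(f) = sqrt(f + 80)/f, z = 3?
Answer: sqrt(11407500 + 78*sqrt(59))/156 ≈ 21.651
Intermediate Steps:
s(f) = -9/4 + sqrt(80 + f)/(4*f) (s(f) = -9/4 + (sqrt(f + 80)/f)/4 = -9/4 + (sqrt(80 + f)/f)/4 = -9/4 + sqrt(80 + f)/(4*f))
o(D) = 3
sqrt(o(3)*(50 + 107) + s(156)) = sqrt(3*(50 + 107) + (1/4)*(sqrt(80 + 156) - 9*156)/156) = sqrt(3*157 + (1/4)*(1/156)*(sqrt(236) - 1404)) = sqrt(471 + (1/4)*(1/156)*(2*sqrt(59) - 1404)) = sqrt(471 + (1/4)*(1/156)*(-1404 + 2*sqrt(59))) = sqrt(471 + (-9/4 + sqrt(59)/312)) = sqrt(1875/4 + sqrt(59)/312)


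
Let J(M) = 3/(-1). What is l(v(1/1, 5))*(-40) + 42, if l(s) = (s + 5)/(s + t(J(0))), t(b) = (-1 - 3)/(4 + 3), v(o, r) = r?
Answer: -1498/31 ≈ -48.323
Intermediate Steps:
J(M) = -3 (J(M) = 3*(-1) = -3)
t(b) = -4/7
l(s) = (5 + s)/(-4/7 + s) (l(s) = (s + 5)/(s - 4/7) = (5 + s)/(-4/7 + s))
l(v(1/1, 5))*(-40) + 42 = (7*(5 + 5)/(-4 + 7*5))*(-40) + 42 = (7*10/(-4 + 35))*(-40) + 42 = (7*10/31)*(-40) + 42 = (7*(1/31)*10)*(-40) + 42 = (70/31)*(-40) + 42 = -2800/31 + 42 = -1498/31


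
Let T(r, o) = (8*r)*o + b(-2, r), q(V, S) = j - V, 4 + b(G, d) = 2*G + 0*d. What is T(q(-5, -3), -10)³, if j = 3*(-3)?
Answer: 30371328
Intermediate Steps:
j = -9
b(G, d) = -4 + 2*G (b(G, d) = -4 + (2*G + 0*d) = -4 + (2*G + 0) = -4 + 2*G)
q(V, S) = -9 - V
T(r, o) = -8 + 8*o*r (T(r, o) = (8*r)*o + (-4 + 2*(-2)) = 8*o*r + (-4 - 4) = 8*o*r - 8 = -8 + 8*o*r)
T(q(-5, -3), -10)³ = (-8 + 8*(-10)*(-9 - 1*(-5)))³ = (-8 + 8*(-10)*(-9 + 5))³ = (-8 + 8*(-10)*(-4))³ = (-8 + 320)³ = 312³ = 30371328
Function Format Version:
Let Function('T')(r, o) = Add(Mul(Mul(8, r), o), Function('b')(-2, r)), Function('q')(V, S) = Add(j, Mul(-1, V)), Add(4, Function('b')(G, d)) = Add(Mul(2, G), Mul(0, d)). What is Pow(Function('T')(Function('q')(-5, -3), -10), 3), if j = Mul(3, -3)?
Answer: 30371328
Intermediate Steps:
j = -9
Function('b')(G, d) = Add(-4, Mul(2, G)) (Function('b')(G, d) = Add(-4, Add(Mul(2, G), Mul(0, d))) = Add(-4, Add(Mul(2, G), 0)) = Add(-4, Mul(2, G)))
Function('q')(V, S) = Add(-9, Mul(-1, V))
Function('T')(r, o) = Add(-8, Mul(8, o, r)) (Function('T')(r, o) = Add(Mul(Mul(8, r), o), Add(-4, Mul(2, -2))) = Add(Mul(8, o, r), Add(-4, -4)) = Add(Mul(8, o, r), -8) = Add(-8, Mul(8, o, r)))
Pow(Function('T')(Function('q')(-5, -3), -10), 3) = Pow(Add(-8, Mul(8, -10, Add(-9, Mul(-1, -5)))), 3) = Pow(Add(-8, Mul(8, -10, Add(-9, 5))), 3) = Pow(Add(-8, Mul(8, -10, -4)), 3) = Pow(Add(-8, 320), 3) = Pow(312, 3) = 30371328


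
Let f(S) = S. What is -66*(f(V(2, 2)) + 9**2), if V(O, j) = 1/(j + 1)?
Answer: -5368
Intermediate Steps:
V(O, j) = 1/(1 + j)
-66*(f(V(2, 2)) + 9**2) = -66*(1/(1 + 2) + 9**2) = -66*(1/3 + 81) = -66*244/3 = -5368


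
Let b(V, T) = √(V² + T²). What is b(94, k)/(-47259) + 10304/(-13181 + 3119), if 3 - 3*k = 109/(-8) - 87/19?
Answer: -12360265927/12046508136 ≈ -1.0260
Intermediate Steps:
k = 3223/456 (k = 1 - (109/(-8) - 87/19)/3 = 1 - (109*(-⅛) - 87*1/19)/3 = 1 - (-109/8 - 87/19)/3 = 1 - ⅓*(-2767/152) = 1 + 2767/456 = 3223/456 ≈ 7.0680)
b(V, T) = √(T² + V²)
b(94, k)/(-47259) + 10304/(-13181 + 3119) = √((3223/456)² + 94²)/(-47259) + 10304/(-13181 + 3119) = √(10387729/207936 + 8836)*(-1/47259) + 10304/(-10062) = √(1847710225/207936)*(-1/47259) + 10304*(-1/10062) = (42985/456)*(-1/47259) - 5152/5031 = -42985/21550104 - 5152/5031 = -12360265927/12046508136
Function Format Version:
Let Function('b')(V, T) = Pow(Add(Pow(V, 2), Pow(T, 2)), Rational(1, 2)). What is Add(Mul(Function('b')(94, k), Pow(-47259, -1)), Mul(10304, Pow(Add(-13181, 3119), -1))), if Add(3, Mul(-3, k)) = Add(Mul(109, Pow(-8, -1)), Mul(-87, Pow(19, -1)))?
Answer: Rational(-12360265927, 12046508136) ≈ -1.0260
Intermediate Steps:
k = Rational(3223, 456) (k = Add(1, Mul(Rational(-1, 3), Add(Mul(109, Pow(-8, -1)), Mul(-87, Pow(19, -1))))) = Add(1, Mul(Rational(-1, 3), Add(Mul(109, Rational(-1, 8)), Mul(-87, Rational(1, 19))))) = Add(1, Mul(Rational(-1, 3), Add(Rational(-109, 8), Rational(-87, 19)))) = Add(1, Mul(Rational(-1, 3), Rational(-2767, 152))) = Add(1, Rational(2767, 456)) = Rational(3223, 456) ≈ 7.0680)
Function('b')(V, T) = Pow(Add(Pow(T, 2), Pow(V, 2)), Rational(1, 2))
Add(Mul(Function('b')(94, k), Pow(-47259, -1)), Mul(10304, Pow(Add(-13181, 3119), -1))) = Add(Mul(Pow(Add(Pow(Rational(3223, 456), 2), Pow(94, 2)), Rational(1, 2)), Pow(-47259, -1)), Mul(10304, Pow(Add(-13181, 3119), -1))) = Add(Mul(Pow(Add(Rational(10387729, 207936), 8836), Rational(1, 2)), Rational(-1, 47259)), Mul(10304, Pow(-10062, -1))) = Add(Mul(Pow(Rational(1847710225, 207936), Rational(1, 2)), Rational(-1, 47259)), Mul(10304, Rational(-1, 10062))) = Add(Mul(Rational(42985, 456), Rational(-1, 47259)), Rational(-5152, 5031)) = Add(Rational(-42985, 21550104), Rational(-5152, 5031)) = Rational(-12360265927, 12046508136)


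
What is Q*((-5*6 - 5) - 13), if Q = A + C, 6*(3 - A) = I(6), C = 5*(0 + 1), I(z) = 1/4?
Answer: -382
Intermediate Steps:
I(z) = ¼
C = 5 (C = 5*1 = 5)
A = 71/24 (A = 3 - ⅙*¼ = 3 - 1/24 = 71/24 ≈ 2.9583)
Q = 191/24 (Q = 71/24 + 5 = 191/24 ≈ 7.9583)
Q*((-5*6 - 5) - 13) = 191*((-5*6 - 5) - 13)/24 = 191*((-30 - 5) - 13)/24 = 191*(-35 - 13)/24 = (191/24)*(-48) = -382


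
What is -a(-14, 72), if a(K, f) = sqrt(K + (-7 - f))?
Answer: -I*sqrt(93) ≈ -9.6436*I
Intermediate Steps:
a(K, f) = sqrt(-7 + K - f)
-a(-14, 72) = -sqrt(-7 - 14 - 1*72) = -sqrt(-7 - 14 - 72) = -sqrt(-93) = -I*sqrt(93)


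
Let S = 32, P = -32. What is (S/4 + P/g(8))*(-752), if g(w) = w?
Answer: -3008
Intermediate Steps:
(S/4 + P/g(8))*(-752) = (32/4 - 32/8)*(-752) = (32*(¼) - 32*⅛)*(-752) = (8 - 4)*(-752) = 4*(-752) = -3008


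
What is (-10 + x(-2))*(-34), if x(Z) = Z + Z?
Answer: 476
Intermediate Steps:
x(Z) = 2*Z
(-10 + x(-2))*(-34) = (-10 + 2*(-2))*(-34) = (-10 - 4)*(-34) = -14*(-34) = 476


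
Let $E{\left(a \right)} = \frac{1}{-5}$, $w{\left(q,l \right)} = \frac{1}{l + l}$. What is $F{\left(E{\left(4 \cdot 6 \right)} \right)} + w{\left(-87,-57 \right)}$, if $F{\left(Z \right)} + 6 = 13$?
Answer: $\frac{797}{114} \approx 6.9912$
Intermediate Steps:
$w{\left(q,l \right)} = \frac{1}{2 l}$
$E{\left(a \right)} = - \frac{1}{5}$
$F{\left(Z \right)} = 7$ ($F{\left(Z \right)} = -6 + 13 = 7$)
$F{\left(E{\left(4 \cdot 6 \right)} \right)} + w{\left(-87,-57 \right)} = 7 + \frac{1}{2 \left(-57\right)} = 7 + \frac{1}{2} \left(- \frac{1}{57}\right) = 7 - \frac{1}{114} = \frac{797}{114}$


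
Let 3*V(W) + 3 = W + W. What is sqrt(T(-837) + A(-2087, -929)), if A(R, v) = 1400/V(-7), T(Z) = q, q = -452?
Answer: 2*I*sqrt(50507)/17 ≈ 26.44*I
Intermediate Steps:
V(W) = -1 + 2*W/3 (V(W) = -1 + (W + W)/3 = -1 + (2*W)/3 = -1 + 2*W/3)
T(Z) = -452
A(R, v) = -4200/17 (A(R, v) = 1400/(-1 + (2/3)*(-7)) = 1400/(-1 - 14/3) = 1400/(-17/3) = 1400*(-3/17) = -4200/17)
sqrt(T(-837) + A(-2087, -929)) = sqrt(-452 - 4200/17) = sqrt(-11884/17) = 2*I*sqrt(50507)/17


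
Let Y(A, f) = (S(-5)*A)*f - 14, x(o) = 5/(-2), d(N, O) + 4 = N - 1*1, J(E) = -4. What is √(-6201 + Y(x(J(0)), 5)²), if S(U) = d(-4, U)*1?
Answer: √14005/2 ≈ 59.171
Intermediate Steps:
d(N, O) = -5 + N (d(N, O) = -4 + (N - 1*1) = -4 + (N - 1) = -4 + (-1 + N) = -5 + N)
x(o) = -5/2 (x(o) = 5*(-½) = -5/2)
S(U) = -9 (S(U) = (-5 - 4)*1 = -9*1 = -9)
Y(A, f) = -14 - 9*A*f (Y(A, f) = (-9*A)*f - 14 = -9*A*f - 14 = -14 - 9*A*f)
√(-6201 + Y(x(J(0)), 5)²) = √(-6201 + (-14 - 9*(-5/2)*5)²) = √(-6201 + (-14 + 225/2)²) = √(-6201 + (197/2)²) = √(-6201 + 38809/4) = √(14005/4) = √14005/2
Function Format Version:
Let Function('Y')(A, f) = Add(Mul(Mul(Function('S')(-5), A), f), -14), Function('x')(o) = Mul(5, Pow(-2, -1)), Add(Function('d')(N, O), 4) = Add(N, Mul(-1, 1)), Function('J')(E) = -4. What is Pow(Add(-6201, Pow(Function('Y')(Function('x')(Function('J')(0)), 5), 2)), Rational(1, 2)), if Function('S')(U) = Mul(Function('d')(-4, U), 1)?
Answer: Mul(Rational(1, 2), Pow(14005, Rational(1, 2))) ≈ 59.171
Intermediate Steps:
Function('d')(N, O) = Add(-5, N) (Function('d')(N, O) = Add(-4, Add(N, Mul(-1, 1))) = Add(-4, Add(N, -1)) = Add(-4, Add(-1, N)) = Add(-5, N))
Function('x')(o) = Rational(-5, 2) (Function('x')(o) = Mul(5, Rational(-1, 2)) = Rational(-5, 2))
Function('S')(U) = -9 (Function('S')(U) = Mul(Add(-5, -4), 1) = Mul(-9, 1) = -9)
Function('Y')(A, f) = Add(-14, Mul(-9, A, f)) (Function('Y')(A, f) = Add(Mul(Mul(-9, A), f), -14) = Add(Mul(-9, A, f), -14) = Add(-14, Mul(-9, A, f)))
Pow(Add(-6201, Pow(Function('Y')(Function('x')(Function('J')(0)), 5), 2)), Rational(1, 2)) = Pow(Add(-6201, Pow(Add(-14, Mul(-9, Rational(-5, 2), 5)), 2)), Rational(1, 2)) = Pow(Add(-6201, Pow(Add(-14, Rational(225, 2)), 2)), Rational(1, 2)) = Pow(Add(-6201, Pow(Rational(197, 2), 2)), Rational(1, 2)) = Pow(Add(-6201, Rational(38809, 4)), Rational(1, 2)) = Pow(Rational(14005, 4), Rational(1, 2)) = Mul(Rational(1, 2), Pow(14005, Rational(1, 2)))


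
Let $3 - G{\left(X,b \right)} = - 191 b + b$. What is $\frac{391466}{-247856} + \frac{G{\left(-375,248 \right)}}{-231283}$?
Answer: $- \frac{51109574583}{28662439624} \approx -1.7832$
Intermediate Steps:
$G{\left(X,b \right)} = 3 + 190 b$ ($G{\left(X,b \right)} = 3 - \left(- 191 b + b\right) = 3 - - 190 b = 3 + 190 b$)
$\frac{391466}{-247856} + \frac{G{\left(-375,248 \right)}}{-231283} = \frac{391466}{-247856} + \frac{3 + 190 \cdot 248}{-231283} = 391466 \left(- \frac{1}{247856}\right) + \left(3 + 47120\right) \left(- \frac{1}{231283}\right) = - \frac{195733}{123928} + 47123 \left(- \frac{1}{231283}\right) = - \frac{195733}{123928} - \frac{47123}{231283} = - \frac{51109574583}{28662439624}$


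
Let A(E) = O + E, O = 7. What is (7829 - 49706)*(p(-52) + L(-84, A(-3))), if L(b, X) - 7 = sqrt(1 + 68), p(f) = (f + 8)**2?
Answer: -81367011 - 41877*sqrt(69) ≈ -8.1715e+7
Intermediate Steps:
p(f) = (8 + f)**2
A(E) = 7 + E
L(b, X) = 7 + sqrt(69) (L(b, X) = 7 + sqrt(1 + 68) = 7 + sqrt(69))
(7829 - 49706)*(p(-52) + L(-84, A(-3))) = (7829 - 49706)*((8 - 52)**2 + (7 + sqrt(69))) = -41877*((-44)**2 + (7 + sqrt(69))) = -41877*(1936 + (7 + sqrt(69))) = -41877*(1943 + sqrt(69)) = -81367011 - 41877*sqrt(69)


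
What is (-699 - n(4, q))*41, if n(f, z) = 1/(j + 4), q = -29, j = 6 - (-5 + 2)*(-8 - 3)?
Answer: -659116/23 ≈ -28657.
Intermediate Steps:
j = -27 (j = 6 - (-3)*(-11) = 6 - 1*33 = 6 - 33 = -27)
n(f, z) = -1/23 (n(f, z) = 1/(-27 + 4) = 1/(-23) = -1/23)
(-699 - n(4, q))*41 = (-699 - 1*(-1/23))*41 = (-699 + 1/23)*41 = -16076/23*41 = -659116/23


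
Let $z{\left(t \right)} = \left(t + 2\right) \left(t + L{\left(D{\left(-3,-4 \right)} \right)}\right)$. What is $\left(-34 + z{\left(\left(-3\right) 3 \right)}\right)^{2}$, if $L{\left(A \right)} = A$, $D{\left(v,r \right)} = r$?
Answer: $3249$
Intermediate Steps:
$z{\left(t \right)} = \left(-4 + t\right) \left(2 + t\right)$ ($z{\left(t \right)} = \left(t + 2\right) \left(t - 4\right) = \left(2 + t\right) \left(-4 + t\right) = \left(-4 + t\right) \left(2 + t\right)$)
$\left(-34 + z{\left(\left(-3\right) 3 \right)}\right)^{2} = \left(-34 - \left(8 - 81 + 2 \left(-3\right) 3\right)\right)^{2} = \left(-34 - \left(-10 - 81\right)\right)^{2} = \left(-34 + \left(-8 + 81 + 18\right)\right)^{2} = \left(-34 + 91\right)^{2} = 57^{2} = 3249$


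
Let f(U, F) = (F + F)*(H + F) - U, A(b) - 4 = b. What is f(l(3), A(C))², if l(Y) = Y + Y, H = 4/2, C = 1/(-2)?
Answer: 4225/4 ≈ 1056.3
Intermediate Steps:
C = -½ (C = 1*(-½) = -½ ≈ -0.50000)
A(b) = 4 + b
H = 2 (H = 4*(½) = 2)
l(Y) = 2*Y
f(U, F) = -U + 2*F*(2 + F) (f(U, F) = (F + F)*(2 + F) - U = (2*F)*(2 + F) - U = 2*F*(2 + F) - U = -U + 2*F*(2 + F))
f(l(3), A(C))² = (-2*3 + 2*(4 - ½)² + 4*(4 - ½))² = (-1*6 + 2*(7/2)² + 4*(7/2))² = (-6 + 2*(49/4) + 14)² = (-6 + 49/2 + 14)² = (65/2)² = 4225/4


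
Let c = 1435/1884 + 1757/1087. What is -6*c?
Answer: -4870033/341318 ≈ -14.268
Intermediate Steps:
c = 4870033/2047908 (c = 1435*(1/1884) + 1757*(1/1087) = 1435/1884 + 1757/1087 = 4870033/2047908 ≈ 2.3781)
-6*c = -6*4870033/2047908 = -4870033/341318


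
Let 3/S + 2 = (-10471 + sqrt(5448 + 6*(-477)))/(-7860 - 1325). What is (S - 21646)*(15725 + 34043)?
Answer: -407417906429912/378131 + 8311256*sqrt(2586)/378131 ≈ -1.0775e+9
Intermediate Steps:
S = 3/(-7899/9185 - sqrt(2586)/9185) (S = 3/(-2 + (-10471 + sqrt(5448 + 6*(-477)))/(-7860 - 1325)) = 3/(-2 + (-10471 + sqrt(5448 - 2862))/(-9185)) = 3/(-2 + (-10471 + sqrt(2586))*(-1/9185)) = 3/(-2 + (10471/9185 - sqrt(2586)/9185)) = 3/(-7899/9185 - sqrt(2586)/9185) ≈ -3.4661)
(S - 21646)*(15725 + 34043) = ((-1319133/378131 + 167*sqrt(2586)/378131) - 21646)*(15725 + 34043) = (-8186342759/378131 + 167*sqrt(2586)/378131)*49768 = -407417906429912/378131 + 8311256*sqrt(2586)/378131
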